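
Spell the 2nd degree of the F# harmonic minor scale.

Degree 2 takes the letter 1 step above F, which is G.
In harmonic minor, degree 2 sits 2 semitones above the tonic. F# + 2 semitones is pitch class 8, spelled on G as G#.

G#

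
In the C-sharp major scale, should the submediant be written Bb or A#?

Each scale degree takes a distinct letter name. Degree 6 of a scale on C must use the letter A.
A# and Bb are enharmonically the same pitch, but only A# uses the letter A, so it is the correct spelling here.

A#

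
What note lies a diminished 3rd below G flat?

A third below G lands on the letter E.
A diminished third spans 2 semitones, so Gb moves to pitch class 4. On the letter E that is E.

E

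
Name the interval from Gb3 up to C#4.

doubly augmented fourth

Counting letters G–A–B–C gives a fourth.
Gb→C# = 7 semitones, 2 wider than the perfect fourth (5), so doubly augmented.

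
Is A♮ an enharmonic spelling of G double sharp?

A = pitch class 9 and G## = pitch class 9 — the same pitch class, so they are enharmonic equivalents.

Yes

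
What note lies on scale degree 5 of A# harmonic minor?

E#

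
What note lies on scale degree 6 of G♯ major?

E#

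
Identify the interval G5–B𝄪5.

doubly augmented third

The letter names run G→B, a span of 2 letter steps, so the interval is some kind of third.
G to B## is 6 semitones. A major third is 4, so 6 makes it doubly augmented.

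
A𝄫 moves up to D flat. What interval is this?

augmented fourth

Counting letters A–B–C–D gives a fourth.
Abb→Db = 6 semitones, 1 wider than the perfect fourth (5), so augmented.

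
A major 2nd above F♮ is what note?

G

F up a major second is G, so the target letter is G.
From F, a major second is 2 semitones up: G.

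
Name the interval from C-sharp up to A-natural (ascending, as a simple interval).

minor sixth

The letter names run C→A, a span of 5 letter steps, so the interval is some kind of sixth.
C# to A is 8 semitones. A major sixth is 9, so 8 makes it minor.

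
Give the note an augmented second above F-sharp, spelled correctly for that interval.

F up a major second is G, so the target letter is G.
From F#, an augmented second is 3 semitones up: G##.

G##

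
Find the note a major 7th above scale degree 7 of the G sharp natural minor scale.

Scale degree 7 of G# natural minor is F#.
A major seventh (11 semitones) above F# lands on the letter E, giving E#.

E#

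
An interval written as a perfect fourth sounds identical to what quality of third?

augmented

A perfect fourth spans 5 semitones.
A third spanning 5 semitones is augmented (the major third is 4).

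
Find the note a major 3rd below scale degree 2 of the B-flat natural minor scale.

Ab

Scale degree 2 of Bb natural minor is C.
A major third (4 semitones) below C lands on the letter A, giving Ab.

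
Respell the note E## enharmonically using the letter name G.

Plain G sits 1 semitone above E##, so on the letter G the same pitch needs a flat: Gb.

Gb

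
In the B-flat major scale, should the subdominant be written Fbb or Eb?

Each scale degree takes a distinct letter name. Degree 4 of a scale on B must use the letter E.
Eb and Fbb are enharmonically the same pitch, but only Eb uses the letter E, so it is the correct spelling here.

Eb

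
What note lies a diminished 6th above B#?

G

B up a major sixth is G#, so the target letter is G.
From B#, a diminished sixth is 7 semitones up: G.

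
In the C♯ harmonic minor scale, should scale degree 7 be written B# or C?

B#

Each scale degree takes a distinct letter name. Degree 7 of a scale on C must use the letter B.
B# and C are enharmonically the same pitch, but only B# uses the letter B, so it is the correct spelling here.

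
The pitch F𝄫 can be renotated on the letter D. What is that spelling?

Fbb is pitch class 3. The letter D alone is pitch class 2.
To reach pitch class 3 from D requires an offset of +1 semitone, i.e. sharp: D#.

D#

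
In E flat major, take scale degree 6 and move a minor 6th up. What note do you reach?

Ab

Scale degree 6 of Eb major is C.
A minor sixth (8 semitones) above C lands on the letter A, giving Ab.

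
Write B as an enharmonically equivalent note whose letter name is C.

Plain C sits 1 semitone above B, so on the letter C the same pitch needs a flat: Cb.

Cb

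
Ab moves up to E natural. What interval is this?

Counting letters A–B–C–D–E gives a fifth.
Ab→E = 8 semitones, 1 wider than the perfect fifth (7), so augmented.

augmented fifth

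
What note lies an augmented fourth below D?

Ab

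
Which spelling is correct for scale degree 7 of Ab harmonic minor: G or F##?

Each scale degree takes a distinct letter name. Degree 7 of a scale on A must use the letter G.
G and F## are enharmonically the same pitch, but only G uses the letter G, so it is the correct spelling here.

G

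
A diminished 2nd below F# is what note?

A second below F lands on the letter E.
A diminished second spans 0 semitones, so F# moves to pitch class 6. On the letter E that is E##.

E##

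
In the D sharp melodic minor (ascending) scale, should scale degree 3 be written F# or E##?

Each scale degree takes a distinct letter name. Degree 3 of a scale on D must use the letter F.
F# and E## are enharmonically the same pitch, but only F# uses the letter F, so it is the correct spelling here.

F#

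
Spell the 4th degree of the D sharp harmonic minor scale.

G#

Degree 4 takes the letter 3 steps above D, which is G.
In harmonic minor, degree 4 sits 5 semitones above the tonic. D# + 5 semitones is pitch class 8, spelled on G as G#.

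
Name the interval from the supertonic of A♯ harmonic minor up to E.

The supertonic of A# harmonic minor is B#.
B# up to E: letters B→E make it a fourth; 4 semitones makes it diminished.

diminished fourth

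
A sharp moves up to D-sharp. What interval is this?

perfect fourth

Counting letters A–B–C–D gives a fourth.
A#→D# = 5 semitones, exactly the perfect fourth.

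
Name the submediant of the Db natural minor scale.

Bbb

The Db natural minor scale runs Db Eb Fb Gb Ab Bbb Cb.
Degree 6 is Bbb.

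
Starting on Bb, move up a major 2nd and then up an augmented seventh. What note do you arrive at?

A major second up from Bb is C (letter C, 2 semitones up).
An augmented seventh up from C is B# (letter B, 12 semitones up).

B#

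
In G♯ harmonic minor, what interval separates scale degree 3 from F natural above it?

diminished fifth

Scale degree 3 of G# harmonic minor is B.
B up to F: letters B→F make it a fifth; 6 semitones makes it diminished.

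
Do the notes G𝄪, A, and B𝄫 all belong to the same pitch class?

Yes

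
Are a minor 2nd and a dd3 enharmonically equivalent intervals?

Yes

A minor second spans 1 semitone; a doubly diminished third spans 1.
They are enharmonically equivalent.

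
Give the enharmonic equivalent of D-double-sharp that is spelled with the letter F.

Fb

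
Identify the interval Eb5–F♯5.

augmented second

The letter names run E→F, a span of 1 letter step, so the interval is some kind of second.
Eb to F# is 3 semitones. A major second is 2, so 3 makes it augmented.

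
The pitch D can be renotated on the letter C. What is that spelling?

C##

D is pitch class 2. The letter C alone is pitch class 0.
To reach pitch class 2 from C requires an offset of +2 semitones, i.e. double sharp: C##.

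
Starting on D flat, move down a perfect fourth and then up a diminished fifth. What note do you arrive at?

Ebb

A perfect fourth down from Db is Ab (letter A, 5 semitones down).
A diminished fifth up from Ab is Ebb (letter E, 6 semitones up).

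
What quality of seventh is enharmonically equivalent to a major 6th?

diminished

A major sixth spans 9 semitones.
A seventh spanning 9 semitones is diminished (the major seventh is 11).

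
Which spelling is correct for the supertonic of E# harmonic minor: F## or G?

F##

Each scale degree takes a distinct letter name. Degree 2 of a scale on E must use the letter F.
F## and G are enharmonically the same pitch, but only F## uses the letter F, so it is the correct spelling here.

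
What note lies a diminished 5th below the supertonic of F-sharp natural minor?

C##

The supertonic of F# natural minor is G#.
A diminished fifth (6 semitones) below G# lands on the letter C, giving C##.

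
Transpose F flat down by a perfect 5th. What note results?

F down a perfect fifth is Bb, so the target letter is B.
From Fb, a perfect fifth is 7 semitones down: Bbb.

Bbb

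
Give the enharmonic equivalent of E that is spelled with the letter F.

E is pitch class 4. The letter F alone is pitch class 5.
To reach pitch class 4 from F requires an offset of -1 semitone, i.e. flat: Fb.

Fb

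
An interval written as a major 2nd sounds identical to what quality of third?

diminished

A major second spans 2 semitones.
A third spanning 2 semitones is diminished (the major third is 4).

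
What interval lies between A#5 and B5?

Counting letters A–B gives a second.
A#→B = 1 semitone, 1 narrower than the major second (2), so minor.

minor second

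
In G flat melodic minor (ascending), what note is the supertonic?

The Gb melodic minor (ascending) scale runs Gb Ab Bbb Cb Db Eb F.
Degree 2 is Ab.

Ab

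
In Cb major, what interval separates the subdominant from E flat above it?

The subdominant of Cb major is Fb.
Fb up to Eb: letters F→E make it a seventh; 11 semitones makes it major.

major seventh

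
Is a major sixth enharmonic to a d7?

Yes

A major sixth spans 9 semitones; a diminished seventh spans 9.
They are enharmonically equivalent.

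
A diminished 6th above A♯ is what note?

F

A up a major sixth is F#, so the target letter is F.
From A#, a diminished sixth is 7 semitones up: F.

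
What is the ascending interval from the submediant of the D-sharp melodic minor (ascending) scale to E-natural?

diminished fourth

The submediant of D# melodic minor (ascending) is B#.
B# up to E: letters B→E make it a fourth; 4 semitones makes it diminished.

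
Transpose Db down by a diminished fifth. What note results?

A fifth below D lands on the letter G.
A diminished fifth spans 6 semitones, so Db moves to pitch class 7. On the letter G that is G.

G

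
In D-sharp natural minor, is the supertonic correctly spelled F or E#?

E#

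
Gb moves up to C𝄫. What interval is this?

The letter names run G→C, a span of 3 letter steps, so the interval is some kind of fourth.
Gb to Cbb is 4 semitones. A perfect fourth is 5, so 4 makes it diminished.

diminished fourth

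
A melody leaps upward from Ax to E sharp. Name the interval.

The letter names run A→E, a span of 4 letter steps, so the interval is some kind of fifth.
A## to E# is 6 semitones. A perfect fifth is 7, so 6 makes it diminished.

diminished fifth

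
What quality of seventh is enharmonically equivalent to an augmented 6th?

minor

An augmented sixth spans 10 semitones.
A seventh spanning 10 semitones is minor (the major seventh is 11).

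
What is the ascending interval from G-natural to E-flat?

The letter names run G→E, a span of 5 letter steps, so the interval is some kind of sixth.
G to Eb is 8 semitones. A major sixth is 9, so 8 makes it minor.

minor sixth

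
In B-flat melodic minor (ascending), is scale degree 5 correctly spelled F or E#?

F

Each scale degree takes a distinct letter name. Degree 5 of a scale on B must use the letter F.
F and E# are enharmonically the same pitch, but only F uses the letter F, so it is the correct spelling here.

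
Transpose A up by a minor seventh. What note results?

G

A seventh above A lands on the letter G.
A minor seventh spans 10 semitones, so A moves to pitch class 7. On the letter G that is G.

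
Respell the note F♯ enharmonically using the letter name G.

Gb

F# is pitch class 6. The letter G alone is pitch class 7.
To reach pitch class 6 from G requires an offset of -1 semitone, i.e. flat: Gb.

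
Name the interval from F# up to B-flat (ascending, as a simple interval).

The letter names run F→B, a span of 3 letter steps, so the interval is some kind of fourth.
F# to Bb is 4 semitones. A perfect fourth is 5, so 4 makes it diminished.

diminished fourth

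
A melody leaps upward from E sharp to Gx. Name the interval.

Counting letters E–F–G gives a third.
E#→G## = 4 semitones, exactly the major third.

major third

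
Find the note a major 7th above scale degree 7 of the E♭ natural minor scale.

C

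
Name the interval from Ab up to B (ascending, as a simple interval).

augmented second

Counting letters A–B gives a second.
Ab→B = 3 semitones, 1 wider than the major second (2), so augmented.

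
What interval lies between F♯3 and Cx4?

Counting letters F–G–A–B–C gives a fifth.
F#→C## = 8 semitones, 1 wider than the perfect fifth (7), so augmented.

augmented fifth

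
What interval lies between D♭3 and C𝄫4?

The letter names run D→C, a span of 6 letter steps, so the interval is some kind of seventh.
Db to Cbb is 9 semitones. A major seventh is 11, so 9 makes it diminished.

diminished seventh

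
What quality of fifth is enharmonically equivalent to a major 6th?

doubly augmented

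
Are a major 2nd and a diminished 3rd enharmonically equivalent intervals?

A major second spans 2 semitones; a diminished third spans 2.
They are enharmonically equivalent.

Yes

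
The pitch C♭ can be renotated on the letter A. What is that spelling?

Cb is pitch class 11. The letter A alone is pitch class 9.
To reach pitch class 11 from A requires an offset of +2 semitones, i.e. double sharp: A##.

A##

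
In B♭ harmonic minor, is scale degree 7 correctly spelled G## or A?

A

Each scale degree takes a distinct letter name. Degree 7 of a scale on B must use the letter A.
A and G## are enharmonically the same pitch, but only A uses the letter A, so it is the correct spelling here.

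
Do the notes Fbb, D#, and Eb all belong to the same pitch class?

Fbb = pitch class 3 and D# = pitch class 3 and Eb = pitch class 3 — the same pitch class, so they are enharmonic equivalents.

Yes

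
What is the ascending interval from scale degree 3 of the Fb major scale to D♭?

perfect fourth

Scale degree 3 of Fb major is Ab.
Ab up to Db: letters A→D make it a fourth; 5 semitones makes it perfect.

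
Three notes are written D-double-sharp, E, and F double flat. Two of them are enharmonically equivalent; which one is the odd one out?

Fbb

In 12-tone equal temperament, enharmonic equivalents share a pitch class. D## is pitch class 4; E is pitch class 4; Fbb is pitch class 3.
D## and E share pitch class 4, while Fbb is pitch class 3.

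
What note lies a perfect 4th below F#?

C#

F down a perfect fourth is C, so the target letter is C.
From F#, a perfect fourth is 5 semitones down: C#.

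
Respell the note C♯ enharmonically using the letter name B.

C# is pitch class 1. The letter B alone is pitch class 11.
To reach pitch class 1 from B requires an offset of +2 semitones, i.e. double sharp: B##.

B##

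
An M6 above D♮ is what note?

B

D up a major sixth is B, so the target letter is B.
From D, a major sixth is 9 semitones up: B.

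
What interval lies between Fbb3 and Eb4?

The letter names run F→E, a span of 6 letter steps, so the interval is some kind of seventh.
Fbb to Eb is 12 semitones. A major seventh is 11, so 12 makes it augmented.

augmented seventh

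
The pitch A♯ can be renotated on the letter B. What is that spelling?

Plain B sits 1 semitone above A#, so on the letter B the same pitch needs a flat: Bb.

Bb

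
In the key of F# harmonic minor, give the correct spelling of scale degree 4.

B

The F# harmonic minor scale runs F# G# A B C# D E#.
Degree 4 is B.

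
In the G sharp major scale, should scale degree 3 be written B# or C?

B#

Each scale degree takes a distinct letter name. Degree 3 of a scale on G must use the letter B.
B# and C are enharmonically the same pitch, but only B# uses the letter B, so it is the correct spelling here.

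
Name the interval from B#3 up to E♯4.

Counting letters B–C–D–E gives a fourth.
B#→E# = 5 semitones, exactly the perfect fourth.

perfect fourth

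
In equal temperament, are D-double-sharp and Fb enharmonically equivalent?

D## = pitch class 4 and Fb = pitch class 4 — the same pitch class, so they are enharmonic equivalents.

Yes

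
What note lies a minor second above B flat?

Cb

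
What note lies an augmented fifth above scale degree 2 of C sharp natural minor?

A##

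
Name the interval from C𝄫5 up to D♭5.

The letter names run C→D, a span of 1 letter step, so the interval is some kind of second.
Cbb to Db is 3 semitones. A major second is 2, so 3 makes it augmented.

augmented second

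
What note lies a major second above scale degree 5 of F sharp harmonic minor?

D#

Scale degree 5 of F# harmonic minor is C#.
A major second (2 semitones) above C# lands on the letter D, giving D#.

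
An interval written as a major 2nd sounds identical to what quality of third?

A major second spans 2 semitones.
A third spanning 2 semitones is diminished (the major third is 4).

diminished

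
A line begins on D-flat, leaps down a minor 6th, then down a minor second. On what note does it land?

A minor sixth down from Db is F (letter F, 8 semitones down).
A minor second down from F is E (letter E, 1 semitone down).

E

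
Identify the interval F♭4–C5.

Counting letters F–G–A–B–C gives a fifth.
Fb→C = 8 semitones, 1 wider than the perfect fifth (7), so augmented.

augmented fifth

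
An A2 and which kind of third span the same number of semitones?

An augmented second spans 3 semitones.
A third spanning 3 semitones is minor (the major third is 4).

minor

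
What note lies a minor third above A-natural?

C

A up a major third is C#, so the target letter is C.
From A, a minor third is 3 semitones up: C.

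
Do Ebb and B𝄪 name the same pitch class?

No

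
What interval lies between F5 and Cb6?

Counting letters F–G–A–B–C gives a fifth.
F→Cb = 6 semitones, 1 narrower than the perfect fifth (7), so diminished.

diminished fifth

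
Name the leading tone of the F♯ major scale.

Degree 7 takes the letter 6 steps above F, which is E.
In major, degree 7 sits 11 semitones above the tonic. F# + 11 semitones is pitch class 5, spelled on E as E#.

E#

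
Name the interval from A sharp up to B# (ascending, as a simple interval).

Counting letters A–B gives a second.
A#→B# = 2 semitones, exactly the major second.

major second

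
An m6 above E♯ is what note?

C#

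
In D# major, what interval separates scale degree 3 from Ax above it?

major third

Scale degree 3 of D# major is F##.
F## up to A##: letters F→A make it a third; 4 semitones makes it major.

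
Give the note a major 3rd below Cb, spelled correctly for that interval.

Abb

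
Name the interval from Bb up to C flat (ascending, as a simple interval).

Counting letters B–C gives a second.
Bb→Cb = 1 semitone, 1 narrower than the major second (2), so minor.

minor second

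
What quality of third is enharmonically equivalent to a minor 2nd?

doubly diminished

A minor second spans 1 semitone.
A third spanning 1 semitone is doubly diminished (the major third is 4).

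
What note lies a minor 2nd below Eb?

E down a major second is D, so the target letter is D.
From Eb, a minor second is 1 semitone down: D.

D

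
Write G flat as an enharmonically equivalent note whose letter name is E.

Plain E sits 2 semitones below Gb, so on the letter E the same pitch needs a double sharp: E##.

E##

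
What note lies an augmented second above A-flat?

A up a major second is B, so the target letter is B.
From Ab, an augmented second is 3 semitones up: B.

B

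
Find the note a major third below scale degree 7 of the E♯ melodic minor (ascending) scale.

B#

Scale degree 7 of E# melodic minor (ascending) is D##.
A major third (4 semitones) below D## lands on the letter B, giving B#.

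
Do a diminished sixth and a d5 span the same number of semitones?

No

A diminished sixth spans 7 semitones; a diminished fifth spans 6.
The spans differ, so they are not enharmonic equivalents.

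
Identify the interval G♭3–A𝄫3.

Counting letters G–A gives a second.
Gb→Abb = 1 semitone, 1 narrower than the major second (2), so minor.

minor second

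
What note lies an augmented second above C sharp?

C up a major second is D, so the target letter is D.
From C#, an augmented second is 3 semitones up: D##.

D##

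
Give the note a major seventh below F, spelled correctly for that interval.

F down a major seventh is Gb, so the target letter is G.
From F, a major seventh is 11 semitones down: Gb.

Gb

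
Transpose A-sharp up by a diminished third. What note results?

A third above A lands on the letter C.
A diminished third spans 2 semitones, so A# moves to pitch class 0. On the letter C that is C.

C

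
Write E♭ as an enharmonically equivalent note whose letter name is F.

Fbb

Plain F sits 2 semitones above Eb, so on the letter F the same pitch needs a double flat: Fbb.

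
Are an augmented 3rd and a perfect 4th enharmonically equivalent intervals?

An augmented third spans 5 semitones; a perfect fourth spans 5.
They are enharmonically equivalent.

Yes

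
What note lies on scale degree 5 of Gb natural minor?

Db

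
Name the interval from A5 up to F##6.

augmented sixth

Counting letters A–B–C–D–E–F gives a sixth.
A→F## = 10 semitones, 1 wider than the major sixth (9), so augmented.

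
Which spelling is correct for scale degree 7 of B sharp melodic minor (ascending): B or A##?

A##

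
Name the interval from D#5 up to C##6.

major seventh

The letter names run D→C, a span of 6 letter steps, so the interval is some kind of seventh.
D# to C## is 11 semitones. A major seventh is 11, so 11 makes it major.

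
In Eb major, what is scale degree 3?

G

Degree 3 takes the letter 2 steps above E, which is G.
In major, degree 3 sits 4 semitones above the tonic. Eb + 4 semitones is pitch class 7, spelled on G as G.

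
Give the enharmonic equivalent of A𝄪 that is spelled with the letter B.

A## is pitch class 11. The letter B alone is pitch class 11.
Pitch class 11 on B needs no accidental: B.

B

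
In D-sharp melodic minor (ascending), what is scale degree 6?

B#

Degree 6 takes the letter 5 steps above D, which is B.
In melodic minor (ascending), degree 6 sits 9 semitones above the tonic. D# + 9 semitones is pitch class 0, spelled on B as B#.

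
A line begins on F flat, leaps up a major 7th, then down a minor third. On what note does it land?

C

A major seventh up from Fb is Eb (letter E, 11 semitones up).
A minor third down from Eb is C (letter C, 3 semitones down).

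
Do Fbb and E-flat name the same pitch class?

Yes

Fbb is pitch class 3; Eb is pitch class 3.
All spellings map to pitch class 3, so they are enharmonically equivalent.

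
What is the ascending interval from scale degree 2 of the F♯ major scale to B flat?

Scale degree 2 of F# major is G#.
G# up to Bb: letters G→B make it a third; 2 semitones makes it diminished.

diminished third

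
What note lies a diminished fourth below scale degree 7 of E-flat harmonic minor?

A#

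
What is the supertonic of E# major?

Degree 2 takes the letter 1 step above E, which is F.
In major, degree 2 sits 2 semitones above the tonic. E# + 2 semitones is pitch class 7, spelled on F as F##.

F##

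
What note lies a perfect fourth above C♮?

A fourth above C lands on the letter F.
A perfect fourth spans 5 semitones, so C moves to pitch class 5. On the letter F that is F.

F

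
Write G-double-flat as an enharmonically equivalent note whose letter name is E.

Plain E sits 1 semitone below Gbb, so on the letter E the same pitch needs a sharp: E#.

E#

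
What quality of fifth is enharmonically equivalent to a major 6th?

A major sixth spans 9 semitones.
A fifth spanning 9 semitones is doubly augmented (the perfect fifth is 7).

doubly augmented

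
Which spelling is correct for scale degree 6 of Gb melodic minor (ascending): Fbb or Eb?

Each scale degree takes a distinct letter name. Degree 6 of a scale on G must use the letter E.
Eb and Fbb are enharmonically the same pitch, but only Eb uses the letter E, so it is the correct spelling here.

Eb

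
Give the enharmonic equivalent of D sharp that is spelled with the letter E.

Eb

Plain E sits 1 semitone above D#, so on the letter E the same pitch needs a flat: Eb.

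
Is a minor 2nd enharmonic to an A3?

A minor second spans 1 semitone; an augmented third spans 5.
The spans differ, so they are not enharmonic equivalents.

No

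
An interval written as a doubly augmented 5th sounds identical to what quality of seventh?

A doubly augmented fifth spans 9 semitones.
A seventh spanning 9 semitones is diminished (the major seventh is 11).

diminished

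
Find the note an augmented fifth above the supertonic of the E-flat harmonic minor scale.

The supertonic of Eb harmonic minor is F.
An augmented fifth (8 semitones) above F lands on the letter C, giving C#.

C#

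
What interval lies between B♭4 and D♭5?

minor third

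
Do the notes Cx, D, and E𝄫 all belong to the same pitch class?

C## = pitch class 2 and D = pitch class 2 and Ebb = pitch class 2 — the same pitch class, so they are enharmonic equivalents.

Yes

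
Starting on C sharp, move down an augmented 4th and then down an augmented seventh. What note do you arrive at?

Abb

An augmented fourth down from C# is G (letter G, 6 semitones down).
An augmented seventh down from G is Abb (letter A, 12 semitones down).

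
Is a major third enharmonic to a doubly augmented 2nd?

A major third spans 4 semitones; a doubly augmented second spans 4.
They are enharmonically equivalent.

Yes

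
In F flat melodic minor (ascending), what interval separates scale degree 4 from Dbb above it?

Scale degree 4 of Fb melodic minor (ascending) is Bbb.
Bbb up to Dbb: letters B→D make it a third; 3 semitones makes it minor.

minor third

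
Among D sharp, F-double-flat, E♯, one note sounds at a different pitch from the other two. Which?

In 12-tone equal temperament, enharmonic equivalents share a pitch class. D# is pitch class 3; Fbb is pitch class 3; E# is pitch class 5.
D# and Fbb share pitch class 3, while E# is pitch class 5.

E#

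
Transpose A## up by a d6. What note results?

F#

A up a major sixth is F#, so the target letter is F.
From A##, a diminished sixth is 7 semitones up: F#.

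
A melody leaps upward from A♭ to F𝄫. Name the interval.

diminished sixth

The letter names run A→F, a span of 5 letter steps, so the interval is some kind of sixth.
Ab to Fbb is 7 semitones. A major sixth is 9, so 7 makes it diminished.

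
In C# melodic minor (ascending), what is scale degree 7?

The C# melodic minor (ascending) scale runs C# D# E F# G# A# B#.
Degree 7 is B#.

B#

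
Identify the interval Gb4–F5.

major seventh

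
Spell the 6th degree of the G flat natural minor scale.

The Gb natural minor scale runs Gb Ab Bbb Cb Db Ebb Fb.
Degree 6 is Ebb.

Ebb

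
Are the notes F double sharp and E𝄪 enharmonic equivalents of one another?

F## is pitch class 7; E## is pitch class 6.
The pitch classes differ (7 vs. 6), so they are not enharmonic equivalents.

No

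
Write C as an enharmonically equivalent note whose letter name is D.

Plain D sits 2 semitones above C, so on the letter D the same pitch needs a double flat: Dbb.

Dbb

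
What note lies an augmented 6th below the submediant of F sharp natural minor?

Fb

The submediant of F# natural minor is D.
An augmented sixth (10 semitones) below D lands on the letter F, giving Fb.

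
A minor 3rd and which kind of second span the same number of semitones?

augmented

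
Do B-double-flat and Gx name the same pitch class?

Yes

Bbb = pitch class 9 and G## = pitch class 9 — the same pitch class, so they are enharmonic equivalents.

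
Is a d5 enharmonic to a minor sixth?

No

A diminished fifth spans 6 semitones; a minor sixth spans 8.
The spans differ, so they are not enharmonic equivalents.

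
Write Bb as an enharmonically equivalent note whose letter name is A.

Bb is pitch class 10. The letter A alone is pitch class 9.
To reach pitch class 10 from A requires an offset of +1 semitone, i.e. sharp: A#.

A#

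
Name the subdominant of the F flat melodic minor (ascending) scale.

The Fb melodic minor (ascending) scale runs Fb Gb Abb Bbb Cb Db Eb.
Degree 4 is Bbb.

Bbb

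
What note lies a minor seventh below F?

G

A seventh below F lands on the letter G.
A minor seventh spans 10 semitones, so F moves to pitch class 7. On the letter G that is G.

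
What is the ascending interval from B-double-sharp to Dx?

minor third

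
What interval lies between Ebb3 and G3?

Counting letters E–F–G gives a third.
Ebb→G = 5 semitones, 1 wider than the major third (4), so augmented.

augmented third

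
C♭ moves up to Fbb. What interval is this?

diminished fourth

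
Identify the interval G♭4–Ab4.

major second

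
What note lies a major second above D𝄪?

D up a major second is E, so the target letter is E.
From D##, a major second is 2 semitones up: E##.

E##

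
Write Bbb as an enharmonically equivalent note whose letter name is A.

A

Plain A sits at the same pitch as Bbb, so on the letter A the same pitch needs a natural: A.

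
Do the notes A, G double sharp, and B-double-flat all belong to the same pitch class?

A = pitch class 9 and G## = pitch class 9 and Bbb = pitch class 9 — the same pitch class, so they are enharmonic equivalents.

Yes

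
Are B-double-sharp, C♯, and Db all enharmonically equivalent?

B## = pitch class 1 and C# = pitch class 1 and Db = pitch class 1 — the same pitch class, so they are enharmonic equivalents.

Yes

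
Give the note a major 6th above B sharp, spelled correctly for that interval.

A sixth above B lands on the letter G.
A major sixth spans 9 semitones, so B# moves to pitch class 9. On the letter G that is G##.

G##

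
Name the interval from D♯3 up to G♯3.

The letter names run D→G, a span of 3 letter steps, so the interval is some kind of fourth.
D# to G# is 5 semitones. A perfect fourth is 5, so 5 makes it perfect.

perfect fourth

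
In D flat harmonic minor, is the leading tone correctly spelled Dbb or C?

C

Each scale degree takes a distinct letter name. Degree 7 of a scale on D must use the letter C.
C and Dbb are enharmonically the same pitch, but only C uses the letter C, so it is the correct spelling here.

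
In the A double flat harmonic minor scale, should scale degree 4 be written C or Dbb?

Each scale degree takes a distinct letter name. Degree 4 of a scale on A must use the letter D.
Dbb and C are enharmonically the same pitch, but only Dbb uses the letter D, so it is the correct spelling here.

Dbb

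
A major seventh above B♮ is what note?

A seventh above B lands on the letter A.
A major seventh spans 11 semitones, so B moves to pitch class 10. On the letter A that is A#.

A#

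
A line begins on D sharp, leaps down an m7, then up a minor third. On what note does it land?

G#

A minor seventh down from D# is E# (letter E, 10 semitones down).
A minor third up from E# is G# (letter G, 3 semitones up).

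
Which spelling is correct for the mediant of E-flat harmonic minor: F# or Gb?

Each scale degree takes a distinct letter name. Degree 3 of a scale on E must use the letter G.
Gb and F# are enharmonically the same pitch, but only Gb uses the letter G, so it is the correct spelling here.

Gb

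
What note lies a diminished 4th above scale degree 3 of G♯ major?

Scale degree 3 of G# major is B#.
A diminished fourth (4 semitones) above B# lands on the letter E, giving E.

E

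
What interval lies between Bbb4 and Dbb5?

minor third

Counting letters B–C–D gives a third.
Bbb→Dbb = 3 semitones, 1 narrower than the major third (4), so minor.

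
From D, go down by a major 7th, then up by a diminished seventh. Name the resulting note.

Dbb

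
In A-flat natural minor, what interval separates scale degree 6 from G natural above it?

augmented second

Scale degree 6 of Ab natural minor is Fb.
Fb up to G: letters F→G make it a second; 3 semitones makes it augmented.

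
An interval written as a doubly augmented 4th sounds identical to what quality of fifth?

perfect

A doubly augmented fourth spans 7 semitones.
A fifth spanning 7 semitones is perfect (the perfect fifth is 7).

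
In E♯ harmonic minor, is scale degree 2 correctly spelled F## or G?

Each scale degree takes a distinct letter name. Degree 2 of a scale on E must use the letter F.
F## and G are enharmonically the same pitch, but only F## uses the letter F, so it is the correct spelling here.

F##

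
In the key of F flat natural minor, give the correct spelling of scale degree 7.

Ebb

Degree 7 takes the letter 6 steps above F, which is E.
In natural minor, degree 7 sits 10 semitones above the tonic. Fb + 10 semitones is pitch class 2, spelled on E as Ebb.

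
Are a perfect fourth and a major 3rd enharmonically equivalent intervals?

A perfect fourth spans 5 semitones; a major third spans 4.
The spans differ, so they are not enharmonic equivalents.

No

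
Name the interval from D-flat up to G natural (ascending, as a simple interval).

augmented fourth

The letter names run D→G, a span of 3 letter steps, so the interval is some kind of fourth.
Db to G is 6 semitones. A perfect fourth is 5, so 6 makes it augmented.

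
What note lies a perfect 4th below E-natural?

A fourth below E lands on the letter B.
A perfect fourth spans 5 semitones, so E moves to pitch class 11. On the letter B that is B.

B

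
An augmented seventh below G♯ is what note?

Ab

A seventh below G lands on the letter A.
An augmented seventh spans 12 semitones, so G# moves to pitch class 8. On the letter A that is Ab.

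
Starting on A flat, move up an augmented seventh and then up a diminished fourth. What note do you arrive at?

C

An augmented seventh up from Ab is G# (letter G, 12 semitones up).
A diminished fourth up from G# is C (letter C, 4 semitones up).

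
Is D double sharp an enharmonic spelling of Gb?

No

D## is pitch class 4; Gb is pitch class 6.
The pitch classes differ (4 vs. 6), so they are not enharmonic equivalents.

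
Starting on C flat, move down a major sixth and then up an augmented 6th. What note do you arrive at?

C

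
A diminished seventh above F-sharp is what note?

A seventh above F lands on the letter E.
A diminished seventh spans 9 semitones, so F# moves to pitch class 3. On the letter E that is Eb.

Eb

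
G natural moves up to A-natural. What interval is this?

major second

Counting letters G–A gives a second.
G→A = 2 semitones, exactly the major second.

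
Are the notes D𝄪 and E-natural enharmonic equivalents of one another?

Yes

D## is pitch class 4; E is pitch class 4.
All spellings map to pitch class 4, so they are enharmonically equivalent.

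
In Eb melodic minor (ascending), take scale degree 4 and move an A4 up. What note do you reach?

Scale degree 4 of Eb melodic minor (ascending) is Ab.
An augmented fourth (6 semitones) above Ab lands on the letter D, giving D.

D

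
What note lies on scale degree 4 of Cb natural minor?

Fb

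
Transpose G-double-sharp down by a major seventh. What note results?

A#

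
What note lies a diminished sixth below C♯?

A sixth below C lands on the letter E.
A diminished sixth spans 7 semitones, so C# moves to pitch class 6. On the letter E that is E##.

E##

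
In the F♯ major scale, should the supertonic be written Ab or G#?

Each scale degree takes a distinct letter name. Degree 2 of a scale on F must use the letter G.
G# and Ab are enharmonically the same pitch, but only G# uses the letter G, so it is the correct spelling here.

G#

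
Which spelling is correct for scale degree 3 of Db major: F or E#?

Each scale degree takes a distinct letter name. Degree 3 of a scale on D must use the letter F.
F and E# are enharmonically the same pitch, but only F uses the letter F, so it is the correct spelling here.

F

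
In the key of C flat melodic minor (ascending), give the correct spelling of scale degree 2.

The Cb melodic minor (ascending) scale runs Cb Db Ebb Fb Gb Ab Bb.
Degree 2 is Db.

Db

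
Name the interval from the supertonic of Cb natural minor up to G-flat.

perfect fourth

The supertonic of Cb natural minor is Db.
Db up to Gb: letters D→G make it a fourth; 5 semitones makes it perfect.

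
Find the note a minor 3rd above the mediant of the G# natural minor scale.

The mediant of G# natural minor is B.
A minor third (3 semitones) above B lands on the letter D, giving D.

D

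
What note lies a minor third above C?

C up a major third is E, so the target letter is E.
From C, a minor third is 3 semitones up: Eb.

Eb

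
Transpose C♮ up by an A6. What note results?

A sixth above C lands on the letter A.
An augmented sixth spans 10 semitones, so C moves to pitch class 10. On the letter A that is A#.

A#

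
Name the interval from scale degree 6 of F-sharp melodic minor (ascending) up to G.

Scale degree 6 of F# melodic minor (ascending) is D#.
D# up to G: letters D→G make it a fourth; 4 semitones makes it diminished.

diminished fourth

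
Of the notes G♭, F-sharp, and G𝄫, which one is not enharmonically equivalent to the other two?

Gbb

In 12-tone equal temperament, enharmonic equivalents share a pitch class. Gb is pitch class 6; F# is pitch class 6; Gbb is pitch class 5.
Gb and F# share pitch class 6, while Gbb is pitch class 5.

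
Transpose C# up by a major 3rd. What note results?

C up a major third is E, so the target letter is E.
From C#, a major third is 4 semitones up: E#.

E#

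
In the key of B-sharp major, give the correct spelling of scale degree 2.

The B# major scale runs B# C## D## E# F## G## A##.
Degree 2 is C##.

C##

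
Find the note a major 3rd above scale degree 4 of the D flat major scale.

Bb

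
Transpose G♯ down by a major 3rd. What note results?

G down a major third is Eb, so the target letter is E.
From G#, a major third is 4 semitones down: E.

E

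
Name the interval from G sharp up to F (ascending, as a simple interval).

Counting letters G–A–B–C–D–E–F gives a seventh.
G#→F = 9 semitones, 2 narrower than the major seventh (11), so diminished.

diminished seventh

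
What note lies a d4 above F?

Bbb

A fourth above F lands on the letter B.
A diminished fourth spans 4 semitones, so F moves to pitch class 9. On the letter B that is Bbb.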